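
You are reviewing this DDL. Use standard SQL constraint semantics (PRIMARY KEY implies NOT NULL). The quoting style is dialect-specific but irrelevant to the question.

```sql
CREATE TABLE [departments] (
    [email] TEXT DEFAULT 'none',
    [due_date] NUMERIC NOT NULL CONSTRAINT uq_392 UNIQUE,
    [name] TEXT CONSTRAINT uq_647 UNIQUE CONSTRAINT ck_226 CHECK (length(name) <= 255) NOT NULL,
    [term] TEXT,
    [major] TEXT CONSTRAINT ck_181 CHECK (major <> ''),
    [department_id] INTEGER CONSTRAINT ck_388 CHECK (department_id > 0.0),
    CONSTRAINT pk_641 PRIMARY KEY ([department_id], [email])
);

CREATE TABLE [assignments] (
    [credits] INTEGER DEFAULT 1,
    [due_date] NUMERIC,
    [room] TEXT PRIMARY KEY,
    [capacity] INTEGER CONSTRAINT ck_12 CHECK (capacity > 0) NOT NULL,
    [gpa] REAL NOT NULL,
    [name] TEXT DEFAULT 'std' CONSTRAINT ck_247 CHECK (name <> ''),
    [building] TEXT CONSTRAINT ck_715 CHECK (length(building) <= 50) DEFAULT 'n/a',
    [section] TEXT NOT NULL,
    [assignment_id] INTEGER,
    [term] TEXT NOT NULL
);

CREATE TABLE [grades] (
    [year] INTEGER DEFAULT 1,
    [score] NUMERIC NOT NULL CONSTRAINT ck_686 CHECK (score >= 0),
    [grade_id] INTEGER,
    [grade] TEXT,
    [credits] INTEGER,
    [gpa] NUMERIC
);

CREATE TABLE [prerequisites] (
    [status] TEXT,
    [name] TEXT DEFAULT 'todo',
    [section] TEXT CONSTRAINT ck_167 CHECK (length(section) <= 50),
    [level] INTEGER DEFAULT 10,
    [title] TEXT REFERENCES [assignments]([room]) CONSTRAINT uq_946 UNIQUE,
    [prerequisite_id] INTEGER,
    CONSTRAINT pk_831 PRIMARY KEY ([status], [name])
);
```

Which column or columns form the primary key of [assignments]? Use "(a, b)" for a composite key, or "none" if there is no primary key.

room

room is declared PRIMARY KEY inline on the column.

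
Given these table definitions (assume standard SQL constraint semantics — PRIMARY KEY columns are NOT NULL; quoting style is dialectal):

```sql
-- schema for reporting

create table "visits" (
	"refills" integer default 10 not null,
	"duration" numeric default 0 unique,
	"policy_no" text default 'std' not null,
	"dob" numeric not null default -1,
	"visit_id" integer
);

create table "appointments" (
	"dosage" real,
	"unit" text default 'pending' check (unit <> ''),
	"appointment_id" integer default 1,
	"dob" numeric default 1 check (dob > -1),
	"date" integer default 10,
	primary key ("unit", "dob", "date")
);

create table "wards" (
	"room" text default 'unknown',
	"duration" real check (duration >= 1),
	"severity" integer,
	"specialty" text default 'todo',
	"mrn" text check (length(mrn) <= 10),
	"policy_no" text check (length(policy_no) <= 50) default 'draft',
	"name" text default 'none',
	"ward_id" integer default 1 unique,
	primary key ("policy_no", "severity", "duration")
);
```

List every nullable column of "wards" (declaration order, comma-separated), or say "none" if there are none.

- room: DEFAULT only fills an omitted column; an explicit NULL is still allowed → nullable.
- duration: part of the PRIMARY KEY, which implies NOT NULL → not nullable.
- severity: part of the PRIMARY KEY, which implies NOT NULL → not nullable.
- specialty: DEFAULT only fills an omitted column; an explicit NULL is still allowed → nullable.
- mrn: CHECK does not forbid NULL (a CHECK constraint passes when its expression is NULL) → nullable.
- policy_no: part of the PRIMARY KEY, which implies NOT NULL → not nullable.
- name: DEFAULT only fills an omitted column; an explicit NULL is still allowed → nullable.
- ward_id: UNIQUE does not imply NOT NULL → nullable.

room, specialty, mrn, name, ward_id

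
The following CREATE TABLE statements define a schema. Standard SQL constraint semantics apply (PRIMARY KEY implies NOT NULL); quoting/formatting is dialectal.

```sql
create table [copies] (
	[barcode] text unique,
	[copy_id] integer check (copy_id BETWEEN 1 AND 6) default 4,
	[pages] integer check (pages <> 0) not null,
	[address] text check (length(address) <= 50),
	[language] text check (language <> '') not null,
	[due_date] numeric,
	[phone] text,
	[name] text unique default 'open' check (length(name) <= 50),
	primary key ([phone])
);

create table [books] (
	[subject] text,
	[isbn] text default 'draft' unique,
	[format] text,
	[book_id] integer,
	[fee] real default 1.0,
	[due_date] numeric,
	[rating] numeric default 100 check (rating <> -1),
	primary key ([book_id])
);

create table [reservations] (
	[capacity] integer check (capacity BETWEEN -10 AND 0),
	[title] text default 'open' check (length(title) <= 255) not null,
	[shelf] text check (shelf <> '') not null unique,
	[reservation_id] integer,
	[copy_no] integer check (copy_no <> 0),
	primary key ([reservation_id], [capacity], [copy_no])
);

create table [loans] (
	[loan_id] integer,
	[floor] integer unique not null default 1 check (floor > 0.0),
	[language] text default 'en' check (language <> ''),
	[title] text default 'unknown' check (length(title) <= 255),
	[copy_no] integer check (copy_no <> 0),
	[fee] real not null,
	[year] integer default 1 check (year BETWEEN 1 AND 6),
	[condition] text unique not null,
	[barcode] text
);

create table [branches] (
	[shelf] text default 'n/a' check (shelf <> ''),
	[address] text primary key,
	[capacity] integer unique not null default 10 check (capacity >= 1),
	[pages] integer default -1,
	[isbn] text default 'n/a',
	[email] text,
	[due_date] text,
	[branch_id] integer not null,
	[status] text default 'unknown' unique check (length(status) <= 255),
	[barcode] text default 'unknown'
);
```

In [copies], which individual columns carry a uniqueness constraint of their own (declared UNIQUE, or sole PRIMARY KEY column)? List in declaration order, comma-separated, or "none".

- barcode: declared UNIQUE → unique.
- copy_id: no UNIQUE or single-column PK constraint.
- pages: no UNIQUE or single-column PK constraint.
- address: no UNIQUE or single-column PK constraint.
- language: no UNIQUE or single-column PK constraint.
- due_date: no UNIQUE or single-column PK constraint.
- phone: single-column PRIMARY KEY → unique.
- name: declared UNIQUE → unique.

barcode, phone, name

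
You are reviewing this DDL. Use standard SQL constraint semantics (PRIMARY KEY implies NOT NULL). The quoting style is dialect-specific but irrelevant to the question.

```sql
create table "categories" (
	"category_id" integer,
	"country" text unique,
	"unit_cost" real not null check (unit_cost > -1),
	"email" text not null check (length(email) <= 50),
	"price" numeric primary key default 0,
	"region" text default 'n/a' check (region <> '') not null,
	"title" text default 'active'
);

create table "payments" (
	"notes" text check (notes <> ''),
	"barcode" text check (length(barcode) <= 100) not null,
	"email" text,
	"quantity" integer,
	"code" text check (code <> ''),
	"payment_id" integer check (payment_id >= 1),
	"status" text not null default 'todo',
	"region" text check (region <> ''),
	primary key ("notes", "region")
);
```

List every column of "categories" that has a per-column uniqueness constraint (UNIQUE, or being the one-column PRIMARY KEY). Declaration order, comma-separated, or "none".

- category_id: no UNIQUE or single-column PK constraint.
- country: declared UNIQUE → unique.
- unit_cost: no UNIQUE or single-column PK constraint.
- email: no UNIQUE or single-column PK constraint.
- price: single-column PRIMARY KEY → unique.
- region: no UNIQUE or single-column PK constraint.
- title: no UNIQUE or single-column PK constraint.

country, price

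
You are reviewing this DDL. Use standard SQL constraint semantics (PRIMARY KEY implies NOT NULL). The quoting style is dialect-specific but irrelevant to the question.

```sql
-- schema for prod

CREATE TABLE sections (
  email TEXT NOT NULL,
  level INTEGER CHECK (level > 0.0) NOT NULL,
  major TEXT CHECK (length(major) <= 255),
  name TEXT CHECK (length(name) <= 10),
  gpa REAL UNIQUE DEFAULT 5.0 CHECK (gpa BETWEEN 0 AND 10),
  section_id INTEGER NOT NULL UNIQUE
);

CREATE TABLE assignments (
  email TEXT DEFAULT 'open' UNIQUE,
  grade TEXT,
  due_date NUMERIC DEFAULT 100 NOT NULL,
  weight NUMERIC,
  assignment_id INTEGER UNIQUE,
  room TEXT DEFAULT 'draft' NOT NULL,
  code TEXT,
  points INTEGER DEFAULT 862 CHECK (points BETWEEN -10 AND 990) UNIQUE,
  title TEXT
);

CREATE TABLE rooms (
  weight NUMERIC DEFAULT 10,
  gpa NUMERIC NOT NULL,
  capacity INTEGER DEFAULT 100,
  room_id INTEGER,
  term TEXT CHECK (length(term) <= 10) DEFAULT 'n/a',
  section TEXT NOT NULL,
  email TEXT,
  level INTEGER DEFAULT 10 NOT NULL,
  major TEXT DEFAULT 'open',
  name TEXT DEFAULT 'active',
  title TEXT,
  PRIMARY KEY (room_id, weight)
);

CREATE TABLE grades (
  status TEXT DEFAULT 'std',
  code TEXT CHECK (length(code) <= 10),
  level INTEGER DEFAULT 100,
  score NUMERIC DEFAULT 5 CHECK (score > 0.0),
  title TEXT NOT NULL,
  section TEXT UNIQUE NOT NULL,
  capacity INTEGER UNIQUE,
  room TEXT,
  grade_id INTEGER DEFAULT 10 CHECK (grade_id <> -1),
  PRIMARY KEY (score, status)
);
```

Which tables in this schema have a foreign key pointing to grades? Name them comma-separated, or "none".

No REFERENCES clause anywhere in the schema names grades.

none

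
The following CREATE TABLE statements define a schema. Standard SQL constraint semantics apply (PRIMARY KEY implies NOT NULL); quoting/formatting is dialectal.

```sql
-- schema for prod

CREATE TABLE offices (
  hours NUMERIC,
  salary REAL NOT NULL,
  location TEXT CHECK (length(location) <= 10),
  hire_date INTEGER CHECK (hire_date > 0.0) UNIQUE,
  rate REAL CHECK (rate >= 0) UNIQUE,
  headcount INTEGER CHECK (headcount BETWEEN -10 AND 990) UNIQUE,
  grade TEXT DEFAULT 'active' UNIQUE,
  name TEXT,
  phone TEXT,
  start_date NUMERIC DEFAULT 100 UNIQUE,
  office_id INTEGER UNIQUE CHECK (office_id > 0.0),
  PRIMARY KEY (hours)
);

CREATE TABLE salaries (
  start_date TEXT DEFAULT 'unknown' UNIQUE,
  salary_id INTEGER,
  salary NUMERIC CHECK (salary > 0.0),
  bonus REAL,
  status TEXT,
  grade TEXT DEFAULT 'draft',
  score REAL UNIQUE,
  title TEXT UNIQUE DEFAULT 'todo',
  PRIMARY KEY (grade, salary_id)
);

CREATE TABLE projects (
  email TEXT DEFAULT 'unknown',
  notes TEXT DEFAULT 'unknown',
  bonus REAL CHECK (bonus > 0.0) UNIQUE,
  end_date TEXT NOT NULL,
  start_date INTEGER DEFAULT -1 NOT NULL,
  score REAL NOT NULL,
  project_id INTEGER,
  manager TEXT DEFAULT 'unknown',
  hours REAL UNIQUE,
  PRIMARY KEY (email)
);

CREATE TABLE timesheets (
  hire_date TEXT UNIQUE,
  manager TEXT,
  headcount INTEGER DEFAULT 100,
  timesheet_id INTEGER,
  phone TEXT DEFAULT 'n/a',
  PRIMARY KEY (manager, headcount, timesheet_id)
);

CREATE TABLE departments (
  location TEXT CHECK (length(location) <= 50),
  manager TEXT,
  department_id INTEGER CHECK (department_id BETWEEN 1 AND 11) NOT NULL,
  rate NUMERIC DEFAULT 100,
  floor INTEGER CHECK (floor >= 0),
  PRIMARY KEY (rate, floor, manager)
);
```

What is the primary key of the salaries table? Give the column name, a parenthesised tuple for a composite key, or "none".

A table-level PRIMARY KEY clause names 2 columns: grade, salary_id.
This is a composite key — the combination is unique, not each column individually.

(grade, salary_id)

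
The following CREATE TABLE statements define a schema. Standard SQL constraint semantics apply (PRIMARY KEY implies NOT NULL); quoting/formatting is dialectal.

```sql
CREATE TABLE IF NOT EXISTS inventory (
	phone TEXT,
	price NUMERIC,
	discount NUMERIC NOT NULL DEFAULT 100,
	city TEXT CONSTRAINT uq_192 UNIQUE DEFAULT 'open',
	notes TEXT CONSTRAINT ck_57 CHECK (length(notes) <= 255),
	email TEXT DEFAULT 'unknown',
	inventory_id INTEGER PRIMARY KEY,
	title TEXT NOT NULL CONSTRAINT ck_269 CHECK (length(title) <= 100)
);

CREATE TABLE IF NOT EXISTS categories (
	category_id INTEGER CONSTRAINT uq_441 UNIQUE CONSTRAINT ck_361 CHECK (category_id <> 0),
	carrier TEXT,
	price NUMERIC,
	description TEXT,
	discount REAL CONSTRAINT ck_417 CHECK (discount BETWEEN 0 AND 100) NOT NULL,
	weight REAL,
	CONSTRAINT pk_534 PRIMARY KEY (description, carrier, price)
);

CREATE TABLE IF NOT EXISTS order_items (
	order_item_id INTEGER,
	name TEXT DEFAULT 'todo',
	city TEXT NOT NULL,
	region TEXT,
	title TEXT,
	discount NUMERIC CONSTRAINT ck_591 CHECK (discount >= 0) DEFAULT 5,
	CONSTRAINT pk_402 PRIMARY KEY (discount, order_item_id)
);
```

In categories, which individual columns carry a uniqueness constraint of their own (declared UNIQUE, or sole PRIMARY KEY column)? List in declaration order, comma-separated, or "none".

- category_id: declared UNIQUE → unique.
- carrier: part of a composite PRIMARY KEY — only the tuple is unique, not this column on its own.
- price: part of a composite PRIMARY KEY — only the tuple is unique, not this column on its own.
- description: part of a composite PRIMARY KEY — only the tuple is unique, not this column on its own.
- discount: no UNIQUE or single-column PK constraint.
- weight: no UNIQUE or single-column PK constraint.

category_id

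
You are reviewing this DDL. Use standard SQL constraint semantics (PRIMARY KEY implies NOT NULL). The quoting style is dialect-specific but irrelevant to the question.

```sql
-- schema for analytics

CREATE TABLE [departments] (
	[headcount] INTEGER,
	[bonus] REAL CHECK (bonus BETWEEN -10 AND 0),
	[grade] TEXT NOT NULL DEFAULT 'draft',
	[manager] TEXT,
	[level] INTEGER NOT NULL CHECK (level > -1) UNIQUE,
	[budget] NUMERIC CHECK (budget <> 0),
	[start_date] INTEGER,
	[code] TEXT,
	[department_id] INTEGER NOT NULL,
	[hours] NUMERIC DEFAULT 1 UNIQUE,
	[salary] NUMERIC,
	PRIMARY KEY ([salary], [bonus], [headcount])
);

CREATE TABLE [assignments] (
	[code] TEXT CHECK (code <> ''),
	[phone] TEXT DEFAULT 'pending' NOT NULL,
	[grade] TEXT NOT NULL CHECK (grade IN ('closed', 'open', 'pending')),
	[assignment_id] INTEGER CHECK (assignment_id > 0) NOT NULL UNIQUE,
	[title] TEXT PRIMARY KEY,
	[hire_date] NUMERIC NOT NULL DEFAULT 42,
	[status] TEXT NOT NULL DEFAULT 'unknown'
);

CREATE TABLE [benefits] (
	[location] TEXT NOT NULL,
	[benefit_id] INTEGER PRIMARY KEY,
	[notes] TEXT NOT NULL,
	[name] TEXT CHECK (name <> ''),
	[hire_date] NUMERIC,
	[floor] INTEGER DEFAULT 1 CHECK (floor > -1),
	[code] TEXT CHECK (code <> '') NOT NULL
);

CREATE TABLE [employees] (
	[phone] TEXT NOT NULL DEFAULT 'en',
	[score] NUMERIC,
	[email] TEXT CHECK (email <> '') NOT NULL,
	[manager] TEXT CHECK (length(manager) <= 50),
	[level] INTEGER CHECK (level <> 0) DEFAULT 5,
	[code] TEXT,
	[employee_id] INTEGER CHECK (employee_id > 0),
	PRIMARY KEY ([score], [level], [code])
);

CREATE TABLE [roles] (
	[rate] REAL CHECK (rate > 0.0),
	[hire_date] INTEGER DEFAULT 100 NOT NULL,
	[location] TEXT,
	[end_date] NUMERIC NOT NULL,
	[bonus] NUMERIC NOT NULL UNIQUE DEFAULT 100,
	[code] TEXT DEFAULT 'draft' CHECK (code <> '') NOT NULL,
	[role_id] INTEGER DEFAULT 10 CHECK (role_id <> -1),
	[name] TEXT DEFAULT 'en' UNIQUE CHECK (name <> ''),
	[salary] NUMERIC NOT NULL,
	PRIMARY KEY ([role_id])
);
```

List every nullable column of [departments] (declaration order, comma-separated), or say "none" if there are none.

- headcount: part of the PRIMARY KEY, which implies NOT NULL → not nullable.
- bonus: part of the PRIMARY KEY, which implies NOT NULL → not nullable.
- grade: declared NOT NULL → not nullable.
- manager: no NOT NULL constraint applies → nullable.
- level: declared NOT NULL → not nullable.
- budget: CHECK does not forbid NULL (a CHECK constraint passes when its expression is NULL) → nullable.
- start_date: no NOT NULL constraint applies → nullable.
- code: no NOT NULL constraint applies → nullable.
- department_id: declared NOT NULL → not nullable.
- hours: UNIQUE does not imply NOT NULL → nullable.
- salary: part of the PRIMARY KEY, which implies NOT NULL → not nullable.

manager, budget, start_date, code, hours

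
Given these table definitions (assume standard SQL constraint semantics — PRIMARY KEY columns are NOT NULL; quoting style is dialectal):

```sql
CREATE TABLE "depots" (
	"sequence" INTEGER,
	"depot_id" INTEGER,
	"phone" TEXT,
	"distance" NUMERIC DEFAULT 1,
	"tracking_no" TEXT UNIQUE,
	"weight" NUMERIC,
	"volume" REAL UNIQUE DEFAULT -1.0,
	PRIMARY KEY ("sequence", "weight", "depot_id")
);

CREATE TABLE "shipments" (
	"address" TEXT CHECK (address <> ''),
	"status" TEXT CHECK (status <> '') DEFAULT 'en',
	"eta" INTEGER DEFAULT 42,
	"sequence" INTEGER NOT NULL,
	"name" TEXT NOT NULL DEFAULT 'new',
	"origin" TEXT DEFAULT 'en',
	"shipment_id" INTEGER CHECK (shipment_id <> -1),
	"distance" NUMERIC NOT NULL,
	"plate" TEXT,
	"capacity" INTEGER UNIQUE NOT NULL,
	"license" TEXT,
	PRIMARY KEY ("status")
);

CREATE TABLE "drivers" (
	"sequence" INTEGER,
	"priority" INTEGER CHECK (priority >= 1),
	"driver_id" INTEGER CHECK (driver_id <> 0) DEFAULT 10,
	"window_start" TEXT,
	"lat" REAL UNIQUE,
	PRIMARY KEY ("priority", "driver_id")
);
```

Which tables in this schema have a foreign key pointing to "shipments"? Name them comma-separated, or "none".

none

No REFERENCES clause anywhere in the schema names shipments.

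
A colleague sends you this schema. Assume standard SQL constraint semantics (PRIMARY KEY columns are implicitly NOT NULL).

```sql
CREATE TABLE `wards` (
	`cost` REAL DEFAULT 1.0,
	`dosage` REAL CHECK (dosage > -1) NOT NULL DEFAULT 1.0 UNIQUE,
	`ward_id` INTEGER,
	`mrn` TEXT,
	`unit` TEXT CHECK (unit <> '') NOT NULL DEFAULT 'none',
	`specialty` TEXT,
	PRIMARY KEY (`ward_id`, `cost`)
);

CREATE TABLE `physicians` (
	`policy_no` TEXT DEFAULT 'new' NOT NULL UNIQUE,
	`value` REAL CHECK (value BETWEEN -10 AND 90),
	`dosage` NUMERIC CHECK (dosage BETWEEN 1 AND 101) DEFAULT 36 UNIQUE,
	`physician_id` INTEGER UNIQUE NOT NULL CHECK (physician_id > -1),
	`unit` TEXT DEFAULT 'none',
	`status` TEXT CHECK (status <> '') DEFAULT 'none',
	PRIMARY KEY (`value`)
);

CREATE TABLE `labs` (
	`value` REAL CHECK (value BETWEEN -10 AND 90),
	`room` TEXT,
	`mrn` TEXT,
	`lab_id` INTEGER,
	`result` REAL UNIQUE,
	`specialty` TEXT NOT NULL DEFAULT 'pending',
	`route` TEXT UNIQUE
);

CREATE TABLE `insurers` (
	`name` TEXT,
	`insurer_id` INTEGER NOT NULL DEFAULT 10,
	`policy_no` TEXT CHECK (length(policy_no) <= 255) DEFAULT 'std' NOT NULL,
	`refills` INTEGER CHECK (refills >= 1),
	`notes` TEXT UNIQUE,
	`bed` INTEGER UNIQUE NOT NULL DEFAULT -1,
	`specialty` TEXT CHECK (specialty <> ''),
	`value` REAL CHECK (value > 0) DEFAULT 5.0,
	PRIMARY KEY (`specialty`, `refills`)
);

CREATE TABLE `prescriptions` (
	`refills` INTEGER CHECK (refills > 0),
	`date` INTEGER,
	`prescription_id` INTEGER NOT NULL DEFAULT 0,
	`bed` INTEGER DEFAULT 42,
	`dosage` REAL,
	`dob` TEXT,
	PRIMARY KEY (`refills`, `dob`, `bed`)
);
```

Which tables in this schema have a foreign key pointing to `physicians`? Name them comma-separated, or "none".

none

No REFERENCES clause anywhere in the schema names physicians.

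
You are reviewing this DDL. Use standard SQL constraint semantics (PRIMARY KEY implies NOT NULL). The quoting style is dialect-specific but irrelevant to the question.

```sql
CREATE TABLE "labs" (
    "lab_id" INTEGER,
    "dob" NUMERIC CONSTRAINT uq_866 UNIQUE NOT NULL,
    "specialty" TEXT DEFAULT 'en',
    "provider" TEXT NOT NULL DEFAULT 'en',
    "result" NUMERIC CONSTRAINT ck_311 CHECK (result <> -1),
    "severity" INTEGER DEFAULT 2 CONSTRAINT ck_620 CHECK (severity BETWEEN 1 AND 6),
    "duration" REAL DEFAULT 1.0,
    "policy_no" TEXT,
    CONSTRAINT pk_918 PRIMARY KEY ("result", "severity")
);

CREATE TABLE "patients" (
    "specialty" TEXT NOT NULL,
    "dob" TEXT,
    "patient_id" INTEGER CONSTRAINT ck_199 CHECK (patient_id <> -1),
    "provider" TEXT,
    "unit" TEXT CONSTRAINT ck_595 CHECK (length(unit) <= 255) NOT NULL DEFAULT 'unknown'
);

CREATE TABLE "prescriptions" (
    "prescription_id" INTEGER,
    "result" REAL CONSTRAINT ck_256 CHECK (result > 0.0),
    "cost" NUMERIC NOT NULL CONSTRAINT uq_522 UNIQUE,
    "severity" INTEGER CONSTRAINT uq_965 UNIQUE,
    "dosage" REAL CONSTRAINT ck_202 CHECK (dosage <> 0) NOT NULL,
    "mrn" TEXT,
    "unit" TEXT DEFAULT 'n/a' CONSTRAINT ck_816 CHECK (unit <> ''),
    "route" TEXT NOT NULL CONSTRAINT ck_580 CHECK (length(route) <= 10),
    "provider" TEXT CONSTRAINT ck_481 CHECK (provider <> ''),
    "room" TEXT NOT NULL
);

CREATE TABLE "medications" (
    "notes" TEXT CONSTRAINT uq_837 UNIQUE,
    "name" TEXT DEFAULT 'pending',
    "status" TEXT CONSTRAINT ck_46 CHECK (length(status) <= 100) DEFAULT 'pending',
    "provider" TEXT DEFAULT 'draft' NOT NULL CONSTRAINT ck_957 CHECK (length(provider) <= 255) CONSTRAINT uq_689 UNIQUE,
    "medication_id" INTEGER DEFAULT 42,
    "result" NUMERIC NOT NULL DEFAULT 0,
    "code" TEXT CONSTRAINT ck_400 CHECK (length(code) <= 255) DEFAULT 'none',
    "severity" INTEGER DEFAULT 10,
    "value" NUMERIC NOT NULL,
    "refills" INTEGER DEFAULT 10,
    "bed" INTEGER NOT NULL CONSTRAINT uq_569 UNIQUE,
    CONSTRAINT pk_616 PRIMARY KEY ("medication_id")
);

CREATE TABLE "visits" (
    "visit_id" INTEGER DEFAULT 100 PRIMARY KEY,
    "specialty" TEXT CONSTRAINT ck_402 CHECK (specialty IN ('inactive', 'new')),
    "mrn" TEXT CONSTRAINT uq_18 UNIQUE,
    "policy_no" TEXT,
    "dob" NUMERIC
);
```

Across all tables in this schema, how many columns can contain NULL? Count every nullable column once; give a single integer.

labs: 4 nullable (lab_id, specialty, duration, policy_no — PK (result, severity) and explicit NOT NULL columns excluded).
patients: 3 nullable (dob, patient_id, provider — PK none and explicit NOT NULL columns excluded).
prescriptions: 6 nullable (prescription_id, result, severity, mrn, unit, provider — PK none and explicit NOT NULL columns excluded).
medications: 6 nullable (notes, name, status, code, severity, refills — PK (medication_id) and explicit NOT NULL columns excluded).
visits: 4 nullable (specialty, mrn, policy_no, dob — PK (visit_id) and explicit NOT NULL columns excluded).
Total: 4 + 3 + 6 + 6 + 4 = 23.

23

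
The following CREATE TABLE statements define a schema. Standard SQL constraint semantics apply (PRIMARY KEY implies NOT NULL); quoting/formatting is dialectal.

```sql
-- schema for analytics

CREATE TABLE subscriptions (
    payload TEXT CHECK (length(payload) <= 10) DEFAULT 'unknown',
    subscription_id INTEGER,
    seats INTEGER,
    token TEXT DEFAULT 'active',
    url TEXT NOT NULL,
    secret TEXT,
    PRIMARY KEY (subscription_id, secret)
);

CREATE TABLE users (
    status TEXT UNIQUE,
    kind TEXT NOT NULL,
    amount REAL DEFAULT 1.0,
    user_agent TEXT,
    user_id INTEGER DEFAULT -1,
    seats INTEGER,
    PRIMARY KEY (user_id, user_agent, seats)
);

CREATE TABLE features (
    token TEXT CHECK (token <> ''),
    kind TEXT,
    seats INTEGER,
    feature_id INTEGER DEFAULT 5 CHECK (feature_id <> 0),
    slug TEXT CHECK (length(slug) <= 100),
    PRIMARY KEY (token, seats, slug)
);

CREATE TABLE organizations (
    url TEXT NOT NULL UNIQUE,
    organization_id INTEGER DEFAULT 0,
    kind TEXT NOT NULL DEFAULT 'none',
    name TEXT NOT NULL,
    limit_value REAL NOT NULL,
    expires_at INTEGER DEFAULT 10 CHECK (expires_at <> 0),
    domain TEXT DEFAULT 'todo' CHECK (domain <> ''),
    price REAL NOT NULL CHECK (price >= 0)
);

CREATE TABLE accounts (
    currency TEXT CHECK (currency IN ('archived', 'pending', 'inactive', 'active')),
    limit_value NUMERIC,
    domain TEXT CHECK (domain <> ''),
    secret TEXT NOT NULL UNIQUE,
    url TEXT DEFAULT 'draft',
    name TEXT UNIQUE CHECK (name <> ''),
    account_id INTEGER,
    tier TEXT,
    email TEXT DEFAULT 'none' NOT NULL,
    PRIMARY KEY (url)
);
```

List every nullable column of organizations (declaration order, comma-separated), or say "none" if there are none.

organization_id, expires_at, domain

- url: declared NOT NULL → not nullable.
- organization_id: DEFAULT only fills an omitted column; an explicit NULL is still allowed → nullable.
- kind: declared NOT NULL → not nullable.
- name: declared NOT NULL → not nullable.
- limit_value: declared NOT NULL → not nullable.
- expires_at: CHECK does not forbid NULL (a CHECK constraint passes when its expression is NULL) → nullable.
- domain: CHECK does not forbid NULL (a CHECK constraint passes when its expression is NULL) → nullable.
- price: declared NOT NULL → not nullable.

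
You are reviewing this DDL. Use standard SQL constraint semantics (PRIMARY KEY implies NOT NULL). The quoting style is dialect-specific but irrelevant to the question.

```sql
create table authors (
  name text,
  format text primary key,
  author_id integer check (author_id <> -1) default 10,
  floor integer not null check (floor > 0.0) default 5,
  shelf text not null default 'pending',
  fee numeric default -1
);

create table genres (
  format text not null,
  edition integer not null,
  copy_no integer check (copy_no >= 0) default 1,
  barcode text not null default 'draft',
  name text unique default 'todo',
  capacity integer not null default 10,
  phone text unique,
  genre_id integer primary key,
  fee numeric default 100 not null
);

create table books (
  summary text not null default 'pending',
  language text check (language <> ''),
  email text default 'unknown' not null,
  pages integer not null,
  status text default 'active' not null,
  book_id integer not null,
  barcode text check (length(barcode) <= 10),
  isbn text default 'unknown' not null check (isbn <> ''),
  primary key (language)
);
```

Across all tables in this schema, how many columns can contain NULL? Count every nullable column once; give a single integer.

7

authors: 3 nullable (name, author_id, fee — PK (format) and explicit NOT NULL columns excluded).
genres: 3 nullable (copy_no, name, phone — PK (genre_id) and explicit NOT NULL columns excluded).
books: 1 nullable (barcode — PK (language) and explicit NOT NULL columns excluded).
Total: 3 + 3 + 1 = 7.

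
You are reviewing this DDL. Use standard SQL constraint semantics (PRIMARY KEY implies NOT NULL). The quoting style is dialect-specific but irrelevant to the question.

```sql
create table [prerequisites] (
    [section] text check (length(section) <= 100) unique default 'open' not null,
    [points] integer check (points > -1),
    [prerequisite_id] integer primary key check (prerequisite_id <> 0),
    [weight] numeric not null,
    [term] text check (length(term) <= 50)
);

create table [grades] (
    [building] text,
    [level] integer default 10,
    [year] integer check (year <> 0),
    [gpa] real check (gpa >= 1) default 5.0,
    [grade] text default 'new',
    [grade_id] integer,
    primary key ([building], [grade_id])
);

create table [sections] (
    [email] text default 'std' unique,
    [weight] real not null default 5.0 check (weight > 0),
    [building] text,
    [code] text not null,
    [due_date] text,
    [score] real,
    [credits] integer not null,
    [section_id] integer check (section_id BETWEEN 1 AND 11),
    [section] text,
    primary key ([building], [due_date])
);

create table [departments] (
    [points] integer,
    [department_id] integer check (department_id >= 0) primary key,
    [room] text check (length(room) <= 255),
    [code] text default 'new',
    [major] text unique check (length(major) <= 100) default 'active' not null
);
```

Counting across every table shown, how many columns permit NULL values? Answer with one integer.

prerequisites: 2 nullable (points, term — PK (prerequisite_id) and explicit NOT NULL columns excluded).
grades: 4 nullable (level, year, gpa, grade — PK (building, grade_id) and explicit NOT NULL columns excluded).
sections: 4 nullable (email, score, section_id, section — PK (building, due_date) and explicit NOT NULL columns excluded).
departments: 3 nullable (points, room, code — PK (department_id) and explicit NOT NULL columns excluded).
Total: 2 + 4 + 4 + 3 = 13.

13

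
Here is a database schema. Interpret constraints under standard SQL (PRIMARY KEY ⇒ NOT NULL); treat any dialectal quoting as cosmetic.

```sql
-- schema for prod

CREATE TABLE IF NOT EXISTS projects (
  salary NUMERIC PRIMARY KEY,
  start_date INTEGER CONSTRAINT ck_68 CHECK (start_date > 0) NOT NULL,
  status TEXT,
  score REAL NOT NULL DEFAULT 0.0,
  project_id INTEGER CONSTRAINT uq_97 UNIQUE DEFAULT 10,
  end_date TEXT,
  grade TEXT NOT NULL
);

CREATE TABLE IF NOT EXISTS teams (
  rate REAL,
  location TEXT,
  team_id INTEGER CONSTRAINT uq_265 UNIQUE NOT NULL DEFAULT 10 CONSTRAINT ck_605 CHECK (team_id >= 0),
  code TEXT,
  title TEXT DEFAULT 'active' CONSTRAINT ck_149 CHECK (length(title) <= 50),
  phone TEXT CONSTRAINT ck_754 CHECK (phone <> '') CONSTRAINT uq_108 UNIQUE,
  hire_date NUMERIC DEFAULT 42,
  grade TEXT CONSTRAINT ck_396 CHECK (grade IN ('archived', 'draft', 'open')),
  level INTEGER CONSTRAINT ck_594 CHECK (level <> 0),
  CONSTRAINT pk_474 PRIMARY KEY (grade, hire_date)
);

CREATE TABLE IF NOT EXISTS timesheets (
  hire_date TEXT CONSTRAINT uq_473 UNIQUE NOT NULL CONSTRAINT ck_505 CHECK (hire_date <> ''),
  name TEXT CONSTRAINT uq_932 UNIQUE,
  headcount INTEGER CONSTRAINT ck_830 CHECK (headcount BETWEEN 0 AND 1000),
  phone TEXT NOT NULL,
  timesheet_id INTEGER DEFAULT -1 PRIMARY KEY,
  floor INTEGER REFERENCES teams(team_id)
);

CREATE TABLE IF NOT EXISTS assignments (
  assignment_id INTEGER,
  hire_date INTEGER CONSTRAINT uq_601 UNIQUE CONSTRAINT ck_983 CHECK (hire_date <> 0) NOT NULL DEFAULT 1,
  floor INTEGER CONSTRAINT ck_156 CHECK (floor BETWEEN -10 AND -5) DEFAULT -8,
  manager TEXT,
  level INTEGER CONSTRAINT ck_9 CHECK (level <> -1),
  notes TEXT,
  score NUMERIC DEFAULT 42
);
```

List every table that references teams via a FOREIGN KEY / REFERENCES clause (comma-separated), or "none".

- timesheets.floor references teams(team_id).

timesheets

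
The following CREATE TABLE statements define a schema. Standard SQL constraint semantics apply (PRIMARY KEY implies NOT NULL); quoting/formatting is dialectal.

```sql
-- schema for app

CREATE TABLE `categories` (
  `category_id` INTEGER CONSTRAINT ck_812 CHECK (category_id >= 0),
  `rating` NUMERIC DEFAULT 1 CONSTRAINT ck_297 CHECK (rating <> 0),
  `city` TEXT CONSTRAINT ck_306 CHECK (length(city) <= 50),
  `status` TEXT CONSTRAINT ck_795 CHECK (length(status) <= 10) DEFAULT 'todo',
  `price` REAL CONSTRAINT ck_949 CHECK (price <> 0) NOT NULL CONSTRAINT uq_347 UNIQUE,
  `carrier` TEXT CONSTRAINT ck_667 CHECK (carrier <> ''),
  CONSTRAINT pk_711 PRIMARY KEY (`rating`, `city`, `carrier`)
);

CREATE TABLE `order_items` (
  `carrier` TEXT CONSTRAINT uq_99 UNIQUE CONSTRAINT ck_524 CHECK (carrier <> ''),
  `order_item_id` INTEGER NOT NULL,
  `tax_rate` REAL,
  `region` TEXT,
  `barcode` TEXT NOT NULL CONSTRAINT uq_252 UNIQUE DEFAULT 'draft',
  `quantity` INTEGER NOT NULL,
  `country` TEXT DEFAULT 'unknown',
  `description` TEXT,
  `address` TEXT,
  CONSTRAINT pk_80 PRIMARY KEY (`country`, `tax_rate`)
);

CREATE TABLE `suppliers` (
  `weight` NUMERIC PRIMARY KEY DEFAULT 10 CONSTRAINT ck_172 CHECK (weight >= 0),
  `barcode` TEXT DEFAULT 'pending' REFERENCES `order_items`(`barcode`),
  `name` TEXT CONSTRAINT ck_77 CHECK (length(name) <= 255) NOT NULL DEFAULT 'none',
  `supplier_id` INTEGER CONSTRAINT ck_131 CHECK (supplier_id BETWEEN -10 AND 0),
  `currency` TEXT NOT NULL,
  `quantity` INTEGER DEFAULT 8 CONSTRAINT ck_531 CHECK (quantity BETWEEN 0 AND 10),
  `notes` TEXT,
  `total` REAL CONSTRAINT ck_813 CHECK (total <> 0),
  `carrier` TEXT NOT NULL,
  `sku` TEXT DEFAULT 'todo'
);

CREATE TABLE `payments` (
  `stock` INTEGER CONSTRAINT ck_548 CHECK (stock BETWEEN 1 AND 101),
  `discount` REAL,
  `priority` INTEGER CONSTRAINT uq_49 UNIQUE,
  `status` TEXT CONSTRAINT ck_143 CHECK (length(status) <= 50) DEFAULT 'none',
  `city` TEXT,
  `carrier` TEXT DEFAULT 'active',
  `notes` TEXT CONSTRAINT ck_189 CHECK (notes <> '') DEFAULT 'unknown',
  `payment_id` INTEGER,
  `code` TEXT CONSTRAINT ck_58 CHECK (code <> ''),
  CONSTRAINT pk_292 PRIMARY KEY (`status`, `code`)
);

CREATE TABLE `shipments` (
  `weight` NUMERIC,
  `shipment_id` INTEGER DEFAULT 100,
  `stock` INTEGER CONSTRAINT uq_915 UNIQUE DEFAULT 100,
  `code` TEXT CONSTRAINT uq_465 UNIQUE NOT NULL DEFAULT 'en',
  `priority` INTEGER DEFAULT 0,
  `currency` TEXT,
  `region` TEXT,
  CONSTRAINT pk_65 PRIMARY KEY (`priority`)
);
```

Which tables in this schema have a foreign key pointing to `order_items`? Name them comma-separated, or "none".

suppliers

- suppliers.barcode references order_items(barcode).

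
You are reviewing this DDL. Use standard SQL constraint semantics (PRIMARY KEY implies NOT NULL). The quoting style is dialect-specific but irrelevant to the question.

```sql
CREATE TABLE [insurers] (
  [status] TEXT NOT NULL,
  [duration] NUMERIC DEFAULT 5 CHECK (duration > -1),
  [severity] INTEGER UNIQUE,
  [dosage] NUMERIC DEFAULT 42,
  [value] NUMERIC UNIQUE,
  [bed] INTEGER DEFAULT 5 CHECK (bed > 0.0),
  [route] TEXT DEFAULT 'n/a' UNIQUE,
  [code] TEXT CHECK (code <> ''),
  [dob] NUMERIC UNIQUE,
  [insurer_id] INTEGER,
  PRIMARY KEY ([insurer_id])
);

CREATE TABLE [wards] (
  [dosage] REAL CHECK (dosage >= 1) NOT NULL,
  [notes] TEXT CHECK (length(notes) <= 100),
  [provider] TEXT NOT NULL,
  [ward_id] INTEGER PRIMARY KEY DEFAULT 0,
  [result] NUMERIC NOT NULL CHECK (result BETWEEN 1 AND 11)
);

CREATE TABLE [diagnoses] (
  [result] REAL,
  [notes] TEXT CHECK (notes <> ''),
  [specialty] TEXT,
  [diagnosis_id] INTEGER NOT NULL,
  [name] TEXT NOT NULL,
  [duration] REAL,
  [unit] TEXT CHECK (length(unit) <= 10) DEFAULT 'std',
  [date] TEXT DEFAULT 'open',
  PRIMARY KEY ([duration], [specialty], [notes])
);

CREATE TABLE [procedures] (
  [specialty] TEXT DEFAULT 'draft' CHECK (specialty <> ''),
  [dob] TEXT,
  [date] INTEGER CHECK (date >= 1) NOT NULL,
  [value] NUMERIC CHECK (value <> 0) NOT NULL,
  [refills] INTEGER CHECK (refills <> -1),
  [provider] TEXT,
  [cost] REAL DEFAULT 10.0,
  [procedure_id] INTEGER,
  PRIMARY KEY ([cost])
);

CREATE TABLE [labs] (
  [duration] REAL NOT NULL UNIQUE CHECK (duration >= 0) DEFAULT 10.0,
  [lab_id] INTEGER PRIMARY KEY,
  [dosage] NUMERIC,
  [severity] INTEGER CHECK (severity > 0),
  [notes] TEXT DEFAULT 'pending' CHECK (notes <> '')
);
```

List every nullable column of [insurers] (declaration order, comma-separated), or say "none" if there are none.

duration, severity, dosage, value, bed, route, code, dob

- status: declared NOT NULL → not nullable.
- duration: CHECK does not forbid NULL (a CHECK constraint passes when its expression is NULL) → nullable.
- severity: UNIQUE does not imply NOT NULL → nullable.
- dosage: DEFAULT only fills an omitted column; an explicit NULL is still allowed → nullable.
- value: UNIQUE does not imply NOT NULL → nullable.
- bed: CHECK does not forbid NULL (a CHECK constraint passes when its expression is NULL) → nullable.
- route: UNIQUE does not imply NOT NULL → nullable.
- code: CHECK does not forbid NULL (a CHECK constraint passes when its expression is NULL) → nullable.
- dob: UNIQUE does not imply NOT NULL → nullable.
- insurer_id: part of the PRIMARY KEY, which implies NOT NULL → not nullable.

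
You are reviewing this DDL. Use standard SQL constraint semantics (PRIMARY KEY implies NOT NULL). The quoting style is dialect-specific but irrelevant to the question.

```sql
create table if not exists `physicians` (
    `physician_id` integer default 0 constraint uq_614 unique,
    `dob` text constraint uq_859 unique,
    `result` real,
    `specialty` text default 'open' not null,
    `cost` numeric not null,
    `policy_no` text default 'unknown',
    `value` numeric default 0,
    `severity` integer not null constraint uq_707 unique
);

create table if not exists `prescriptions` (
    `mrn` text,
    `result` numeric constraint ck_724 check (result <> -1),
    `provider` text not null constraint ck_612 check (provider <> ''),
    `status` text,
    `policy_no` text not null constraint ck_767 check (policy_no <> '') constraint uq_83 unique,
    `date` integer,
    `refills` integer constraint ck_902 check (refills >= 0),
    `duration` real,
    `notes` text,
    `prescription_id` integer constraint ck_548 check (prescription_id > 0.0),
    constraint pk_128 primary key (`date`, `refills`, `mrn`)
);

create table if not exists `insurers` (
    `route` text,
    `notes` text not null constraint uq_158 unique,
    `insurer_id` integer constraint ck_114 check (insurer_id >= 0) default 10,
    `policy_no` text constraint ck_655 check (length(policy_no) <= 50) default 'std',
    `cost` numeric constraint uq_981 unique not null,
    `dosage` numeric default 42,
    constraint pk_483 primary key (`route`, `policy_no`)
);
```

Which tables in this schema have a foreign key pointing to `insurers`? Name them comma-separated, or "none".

none

No REFERENCES clause anywhere in the schema names insurers.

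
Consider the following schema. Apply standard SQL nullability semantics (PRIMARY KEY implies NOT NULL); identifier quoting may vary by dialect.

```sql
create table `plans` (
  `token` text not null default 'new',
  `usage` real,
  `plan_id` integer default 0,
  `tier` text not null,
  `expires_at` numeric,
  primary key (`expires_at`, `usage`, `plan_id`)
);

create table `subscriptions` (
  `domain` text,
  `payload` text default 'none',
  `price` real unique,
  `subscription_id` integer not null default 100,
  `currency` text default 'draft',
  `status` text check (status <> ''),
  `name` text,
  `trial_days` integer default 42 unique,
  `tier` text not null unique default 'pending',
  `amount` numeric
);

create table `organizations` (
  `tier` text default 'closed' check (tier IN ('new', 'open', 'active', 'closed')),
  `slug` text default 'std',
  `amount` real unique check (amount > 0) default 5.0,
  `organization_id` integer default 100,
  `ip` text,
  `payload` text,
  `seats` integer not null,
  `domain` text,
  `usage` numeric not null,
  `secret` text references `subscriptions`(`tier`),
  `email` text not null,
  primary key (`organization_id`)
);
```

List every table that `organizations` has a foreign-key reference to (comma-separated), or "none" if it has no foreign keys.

- secret REFERENCES subscriptions(tier).

subscriptions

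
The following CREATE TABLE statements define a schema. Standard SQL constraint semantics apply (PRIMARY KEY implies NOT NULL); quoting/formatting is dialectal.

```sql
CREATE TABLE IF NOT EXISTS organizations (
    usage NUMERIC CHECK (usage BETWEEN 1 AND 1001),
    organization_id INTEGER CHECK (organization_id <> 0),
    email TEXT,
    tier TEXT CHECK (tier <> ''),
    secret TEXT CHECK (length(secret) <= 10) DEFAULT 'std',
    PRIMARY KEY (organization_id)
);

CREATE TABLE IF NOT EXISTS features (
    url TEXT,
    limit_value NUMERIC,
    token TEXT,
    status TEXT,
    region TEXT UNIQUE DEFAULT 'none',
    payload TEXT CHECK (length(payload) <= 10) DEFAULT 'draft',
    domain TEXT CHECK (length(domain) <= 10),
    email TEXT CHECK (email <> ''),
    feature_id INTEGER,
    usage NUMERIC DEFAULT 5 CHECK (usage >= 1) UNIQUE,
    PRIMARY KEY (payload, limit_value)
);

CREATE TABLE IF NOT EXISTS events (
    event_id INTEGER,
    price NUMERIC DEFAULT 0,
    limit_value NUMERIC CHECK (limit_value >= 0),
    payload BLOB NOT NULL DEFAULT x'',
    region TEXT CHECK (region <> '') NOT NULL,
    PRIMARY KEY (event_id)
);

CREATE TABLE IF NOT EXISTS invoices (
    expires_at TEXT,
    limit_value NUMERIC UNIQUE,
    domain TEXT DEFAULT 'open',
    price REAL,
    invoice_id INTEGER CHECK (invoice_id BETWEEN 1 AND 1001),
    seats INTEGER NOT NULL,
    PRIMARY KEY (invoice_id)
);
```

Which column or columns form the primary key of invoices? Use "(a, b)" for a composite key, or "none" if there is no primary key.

invoice_id is declared PRIMARY KEY as a table-level PRIMARY KEY clause.

invoice_id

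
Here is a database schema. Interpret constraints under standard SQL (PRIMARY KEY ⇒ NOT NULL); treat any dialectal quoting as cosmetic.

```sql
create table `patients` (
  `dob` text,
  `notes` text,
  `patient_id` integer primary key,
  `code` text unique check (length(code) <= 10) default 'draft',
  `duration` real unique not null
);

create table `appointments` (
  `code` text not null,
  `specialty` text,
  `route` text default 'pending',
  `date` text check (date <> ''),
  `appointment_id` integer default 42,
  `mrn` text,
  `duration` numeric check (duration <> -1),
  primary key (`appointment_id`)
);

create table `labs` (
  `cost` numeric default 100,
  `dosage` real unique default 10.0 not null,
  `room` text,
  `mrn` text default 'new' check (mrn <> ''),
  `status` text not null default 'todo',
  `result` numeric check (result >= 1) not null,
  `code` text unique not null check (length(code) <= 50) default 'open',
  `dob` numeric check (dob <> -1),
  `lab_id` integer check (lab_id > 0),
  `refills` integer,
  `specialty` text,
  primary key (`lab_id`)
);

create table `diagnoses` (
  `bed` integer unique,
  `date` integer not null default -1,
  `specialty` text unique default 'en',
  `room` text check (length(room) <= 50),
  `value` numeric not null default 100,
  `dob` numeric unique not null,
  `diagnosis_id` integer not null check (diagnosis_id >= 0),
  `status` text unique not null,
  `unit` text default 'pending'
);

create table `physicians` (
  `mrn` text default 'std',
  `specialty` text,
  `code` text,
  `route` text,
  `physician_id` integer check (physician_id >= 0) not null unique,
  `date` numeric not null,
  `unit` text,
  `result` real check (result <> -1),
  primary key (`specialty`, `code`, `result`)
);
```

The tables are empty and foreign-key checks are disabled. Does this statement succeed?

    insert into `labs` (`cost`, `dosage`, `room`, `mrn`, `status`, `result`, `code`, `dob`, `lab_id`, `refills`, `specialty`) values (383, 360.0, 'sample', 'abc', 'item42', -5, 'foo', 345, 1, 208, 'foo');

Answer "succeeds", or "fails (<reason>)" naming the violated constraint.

fails (CHECK on result)

The value -5 for result violates CHECK (result >= 1).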